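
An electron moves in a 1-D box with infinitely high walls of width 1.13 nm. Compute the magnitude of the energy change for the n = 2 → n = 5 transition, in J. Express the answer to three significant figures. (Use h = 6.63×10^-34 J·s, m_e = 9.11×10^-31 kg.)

E_1 = h²/(8m_eL²) = 4.723×10^-20 J.
|ΔE| = |2² − 5²|·E_1 = 21·4.723×10^-20 J = 9.92×10^-19 J.

|ΔE| = 9.92×10^-19 J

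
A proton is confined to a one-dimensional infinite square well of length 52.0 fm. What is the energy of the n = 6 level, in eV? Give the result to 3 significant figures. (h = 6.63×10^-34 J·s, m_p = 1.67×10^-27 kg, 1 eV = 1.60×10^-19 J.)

E_6 = 2.74×10^6 eV

For an infinite well E_n = n²h²/(8m_pL²), so E_1 = h²/(8m_pL²) = (6.63×10^-34)²/(8·1.67×10^-27·(5.20×10^-14 m)²) = 1.217×10^-14 J.
Then E_6 = 6²·E_1 = 36·1.217×10^-14 J = 4.381×10^-13 J.
Converting, E_6 = 4.381×10^-13 J / (1.60×10^-19 J/eV) = 2.74×10^6 eV.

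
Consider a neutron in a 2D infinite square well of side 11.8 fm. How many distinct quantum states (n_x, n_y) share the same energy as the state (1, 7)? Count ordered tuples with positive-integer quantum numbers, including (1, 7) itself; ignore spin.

degeneracy = 3

The level has n_x² + n_y² = 50. The ordered positive-integer solutions are (1, 7), (5, 5), (7, 1).
That gives 3 states.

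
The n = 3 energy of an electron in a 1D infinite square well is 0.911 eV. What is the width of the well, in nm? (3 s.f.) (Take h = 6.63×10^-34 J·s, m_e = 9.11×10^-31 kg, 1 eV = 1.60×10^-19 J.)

From E_n = n²h²/(8m_eL²), L = n·h/√(8m_eE_n).
E_3 = 0.911 eV = 1.458×10^-19 J, so L = 3·6.63×10^-34/√(8·9.11×10^-31·1.458×10^-19) = 1.93×10^-9 m = 1.93 nm.

L = 1.93 nm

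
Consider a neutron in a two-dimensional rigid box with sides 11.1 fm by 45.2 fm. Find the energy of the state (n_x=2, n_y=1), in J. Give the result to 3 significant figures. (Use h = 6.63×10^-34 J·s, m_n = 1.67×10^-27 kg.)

For a 2D rectangular well E = (h²/8m_n)·Σ n_i²/L_i² = (6.63×10^-34)²/(8·1.67×10^-27) · [2²/(11.1 fm)² + 1²/(45.2 fm)²].
Evaluating gives E = 1.08×10^-12 J.

E = 1.08×10^-12 J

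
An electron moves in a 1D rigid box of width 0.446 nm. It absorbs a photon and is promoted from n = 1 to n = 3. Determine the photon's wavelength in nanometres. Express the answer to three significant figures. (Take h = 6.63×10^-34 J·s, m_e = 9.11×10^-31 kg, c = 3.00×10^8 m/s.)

λ = 82.0 nm

E_1 = h²/(8m_eL²) = 3.032×10^-19 J, so ΔE = (3² − 1²)E_1 = 2.426×10^-18 J.
λ = hc/ΔE = (6.63×10^-34·3.00×10^8)/2.426×10^-18 = 8.20×10^-8 m = 82.0 nm.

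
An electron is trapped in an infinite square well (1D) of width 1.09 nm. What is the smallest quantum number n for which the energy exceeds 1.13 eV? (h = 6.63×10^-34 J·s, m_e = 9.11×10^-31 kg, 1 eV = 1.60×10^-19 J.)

n = 2

E_1 = h²/(8m_eL²) = 5.077×10^-20 J = 0.3173 eV.
Need n² > 1.13/0.3173 = 3.561, i.e. n > 1.887.
The smallest integer satisfying this is n = 2.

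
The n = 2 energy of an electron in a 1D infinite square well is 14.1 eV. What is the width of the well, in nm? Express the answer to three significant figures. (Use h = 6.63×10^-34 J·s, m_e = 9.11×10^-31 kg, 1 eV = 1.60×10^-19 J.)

L = 0.327 nm

From E_n = n²h²/(8m_eL²), L = n·h/√(8m_eE_n).
E_2 = 14.1 eV = 2.256×10^-18 J, so L = 2·6.63×10^-34/√(8·9.11×10^-31·2.256×10^-18) = 3.27×10^-10 m = 0.327 nm.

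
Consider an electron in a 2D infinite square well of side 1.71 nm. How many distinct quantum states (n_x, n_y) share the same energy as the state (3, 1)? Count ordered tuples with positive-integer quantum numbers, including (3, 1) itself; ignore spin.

The level has n_x² + n_y² = 10. The ordered positive-integer solutions are (1, 3), (3, 1).
That gives 2 states.

degeneracy = 2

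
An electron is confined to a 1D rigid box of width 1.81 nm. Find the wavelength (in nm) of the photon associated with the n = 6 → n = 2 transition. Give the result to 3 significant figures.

λ = 338 nm

E_1 = h²/(8m_eL²) = 1.839×10^-20 J, so ΔE = (6² − 2²)E_1 = 5.885×10^-19 J.
λ = hc/ΔE = (6.626×10^-34·2.998×10^8)/5.885×10^-19 = 3.38×10^-7 m = 338 nm.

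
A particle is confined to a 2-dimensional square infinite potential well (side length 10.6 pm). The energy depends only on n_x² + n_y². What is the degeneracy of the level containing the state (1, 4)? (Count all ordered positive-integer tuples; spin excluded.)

degeneracy = 2

The level has n_x² + n_y² = 17. The ordered positive-integer solutions are (1, 4), (4, 1).
That gives 2 states.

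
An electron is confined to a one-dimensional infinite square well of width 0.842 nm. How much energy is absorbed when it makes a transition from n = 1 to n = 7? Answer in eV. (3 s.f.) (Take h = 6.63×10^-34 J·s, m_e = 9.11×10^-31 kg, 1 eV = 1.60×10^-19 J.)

|ΔE| = 25.5 eV

E_1 = h²/(8m_eL²) = 8.507×10^-20 J.
|ΔE| = |1² − 7²|·E_1 = 48·8.507×10^-20 J = 4.083×10^-18 J = 25.5 eV.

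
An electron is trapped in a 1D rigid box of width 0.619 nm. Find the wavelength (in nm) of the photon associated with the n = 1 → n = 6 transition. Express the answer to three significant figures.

λ = 36.1 nm

E_1 = h²/(8m_eL²) = 1.572×10^-19 J, so ΔE = (6² − 1²)E_1 = 5.502×10^-18 J.
λ = hc/ΔE = (6.626×10^-34·2.998×10^8)/5.502×10^-18 = 3.61×10^-8 m = 36.1 nm.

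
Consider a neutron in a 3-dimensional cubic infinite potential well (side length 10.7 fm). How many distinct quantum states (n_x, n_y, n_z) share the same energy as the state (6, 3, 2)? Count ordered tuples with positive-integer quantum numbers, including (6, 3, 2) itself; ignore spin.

The level has n_x² + n_y² + n_z² = 49. The ordered positive-integer solutions are (2, 3, 6), (2, 6, 3), (3, 2, 6), (3, 6, 2), (6, 2, 3), (6, 3, 2).
That gives 6 states.

degeneracy = 6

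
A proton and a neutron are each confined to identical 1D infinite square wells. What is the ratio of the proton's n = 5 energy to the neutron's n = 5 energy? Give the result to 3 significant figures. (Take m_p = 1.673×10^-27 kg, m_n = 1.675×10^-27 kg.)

1.00

E_n ∝ 1/m at fixed n and L, so the ratio is m_n/m_p = 1.675×10^-27/1.673×10^-27 = 1.00.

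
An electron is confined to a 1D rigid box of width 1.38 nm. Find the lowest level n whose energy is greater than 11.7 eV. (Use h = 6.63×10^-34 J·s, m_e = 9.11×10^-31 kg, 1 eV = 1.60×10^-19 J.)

n = 8

E_1 = h²/(8m_eL²) = 3.167×10^-20 J = 0.1979 eV.
Need n² > 11.7/0.1979 = 59.12, i.e. n > 7.689.
The smallest integer satisfying this is n = 8.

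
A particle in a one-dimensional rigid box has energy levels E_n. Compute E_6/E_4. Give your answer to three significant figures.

E_n ∝ n², so E_6/E_4 = 6²/4² = 36/16 = 2.25.

2.25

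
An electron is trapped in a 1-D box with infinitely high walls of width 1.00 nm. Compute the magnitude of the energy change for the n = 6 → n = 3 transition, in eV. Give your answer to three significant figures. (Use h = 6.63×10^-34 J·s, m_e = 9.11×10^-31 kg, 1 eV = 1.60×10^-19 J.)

|ΔE| = 10.2 eV

E_1 = h²/(8m_eL²) = 6.031×10^-20 J.
|ΔE| = |6² − 3²|·E_1 = 27·6.031×10^-20 J = 1.628×10^-18 J = 10.2 eV.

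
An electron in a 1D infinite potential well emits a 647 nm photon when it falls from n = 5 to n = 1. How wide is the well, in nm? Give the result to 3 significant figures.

L = 2.17 nm

The photon carries ΔE = hc/λ = 6.626×10^-34·2.998×10^8/6.47×10^-7 m = 3.070×10^-19 J.
Since ΔE = (5² − 1²)E_1, E_1 = 1.279×10^-20 J, and L = h/√(8m_eE_1) = 2.17×10^-9 m = 2.17 nm.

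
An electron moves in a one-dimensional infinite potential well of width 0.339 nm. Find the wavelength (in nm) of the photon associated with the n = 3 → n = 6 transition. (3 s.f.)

E_1 = h²/(8m_eL²) = 5.243×10^-19 J, so ΔE = (6² − 3²)E_1 = 1.416×10^-17 J.
λ = hc/ΔE = (6.626×10^-34·2.998×10^8)/1.416×10^-17 = 1.40×10^-8 m = 14.0 nm.

λ = 14.0 nm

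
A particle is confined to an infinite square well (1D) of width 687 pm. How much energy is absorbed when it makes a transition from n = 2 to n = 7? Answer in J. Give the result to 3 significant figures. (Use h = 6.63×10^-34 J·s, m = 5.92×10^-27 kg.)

|ΔE| = 8.85×10^-22 J

E_1 = h²/(8mL²) = 1.967×10^-23 J.
|ΔE| = |2² − 7²|·E_1 = 45·1.967×10^-23 J = 8.85×10^-22 J.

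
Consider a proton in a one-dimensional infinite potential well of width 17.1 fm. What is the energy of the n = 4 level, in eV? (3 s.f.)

E_4 = 1.12×10^7 eV

For an infinite well E_n = n²h²/(8m_pL²), so E_1 = h²/(8m_pL²) = (6.626×10^-34)²/(8·1.673×10^-27·(1.71×10^-14 m)²) = 1.122×10^-13 J.
Then E_4 = 4²·E_1 = 16·1.122×10^-13 J = 1.795×10^-12 J.
Converting, E_4 = 1.795×10^-12 J / (1.602×10^-19 J/eV) = 1.12×10^7 eV.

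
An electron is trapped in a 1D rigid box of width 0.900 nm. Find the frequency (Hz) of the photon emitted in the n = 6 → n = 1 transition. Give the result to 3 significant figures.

E_1 = h²/(8m_eL²) = 7.438×10^-20 J and ΔE = (6² − 1²)E_1 = 2.603×10^-18 J.
f = ΔE/h = 2.603×10^-18/6.626×10^-34 = 3.93×10^15 Hz.

f = 3.93×10^15 Hz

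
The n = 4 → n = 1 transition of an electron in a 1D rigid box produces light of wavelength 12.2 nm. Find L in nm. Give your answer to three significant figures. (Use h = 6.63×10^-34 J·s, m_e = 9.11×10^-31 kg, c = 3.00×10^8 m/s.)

The photon carries ΔE = hc/λ = 6.63×10^-34·3.00×10^8/1.22×10^-8 m = 1.630×10^-17 J.
Since ΔE = (4² − 1²)E_1, E_1 = 1.087×10^-18 J, and L = h/√(8m_eE_1) = 2.36×10^-10 m = 0.236 nm.

L = 0.236 nm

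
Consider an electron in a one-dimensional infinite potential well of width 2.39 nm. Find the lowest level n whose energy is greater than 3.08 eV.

E_1 = h²/(8m_eL²) = 1.055×10^-20 J = 0.06586 eV.
Need n² > 3.08/0.06586 = 46.77, i.e. n > 6.839.
The smallest integer satisfying this is n = 7.

n = 7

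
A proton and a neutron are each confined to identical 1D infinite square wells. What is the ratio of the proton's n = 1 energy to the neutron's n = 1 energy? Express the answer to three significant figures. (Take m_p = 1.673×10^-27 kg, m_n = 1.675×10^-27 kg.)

E_n ∝ 1/m at fixed n and L, so the ratio is m_n/m_p = 1.675×10^-27/1.673×10^-27 = 1.00.

1.00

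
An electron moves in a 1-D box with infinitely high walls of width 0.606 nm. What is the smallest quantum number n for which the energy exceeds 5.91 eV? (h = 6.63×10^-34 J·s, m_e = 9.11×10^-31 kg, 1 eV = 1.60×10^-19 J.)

E_1 = h²/(8m_eL²) = 1.642×10^-19 J = 1.026 eV.
Need n² > 5.91/1.026 = 5.760, i.e. n > 2.400.
The smallest integer satisfying this is n = 3.

n = 3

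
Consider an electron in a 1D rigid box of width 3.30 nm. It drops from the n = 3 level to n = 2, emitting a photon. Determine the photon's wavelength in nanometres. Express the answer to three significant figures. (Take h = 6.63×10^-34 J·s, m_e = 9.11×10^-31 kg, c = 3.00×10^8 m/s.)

λ = 7.18×10^3 nm

E_1 = h²/(8m_eL²) = 5.538×10^-21 J, so ΔE = (3² − 2²)E_1 = 2.769×10^-20 J.
λ = hc/ΔE = (6.63×10^-34·3.00×10^8)/2.769×10^-20 = 7.18×10^-6 m = 7.18×10^3 nm.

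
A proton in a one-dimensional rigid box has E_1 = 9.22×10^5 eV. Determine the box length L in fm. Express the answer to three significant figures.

L = 14.9 fm

From E_n = n²h²/(8m_pL²), L = n·h/√(8m_pE_n).
E_1 = 9.22×10^5 eV = 1.477×10^-13 J, so L = 1·6.626×10^-34/√(8·1.673×10^-27·1.477×10^-13) = 1.49×10^-14 m = 14.9 fm.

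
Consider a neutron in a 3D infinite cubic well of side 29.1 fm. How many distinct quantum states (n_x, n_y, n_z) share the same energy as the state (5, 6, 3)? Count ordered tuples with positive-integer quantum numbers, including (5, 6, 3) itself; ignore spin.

degeneracy = 6

The level has n_x² + n_y² + n_z² = 70. The ordered positive-integer solutions are (3, 5, 6), (3, 6, 5), (5, 3, 6), (5, 6, 3), (6, 3, 5), (6, 5, 3).
That gives 6 states.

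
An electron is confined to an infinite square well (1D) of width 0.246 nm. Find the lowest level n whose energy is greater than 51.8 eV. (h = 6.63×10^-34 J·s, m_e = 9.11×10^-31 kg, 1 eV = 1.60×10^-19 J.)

E_1 = h²/(8m_eL²) = 9.967×10^-19 J = 6.229 eV.
Need n² > 51.8/6.229 = 8.316, i.e. n > 2.884.
The smallest integer satisfying this is n = 3.

n = 3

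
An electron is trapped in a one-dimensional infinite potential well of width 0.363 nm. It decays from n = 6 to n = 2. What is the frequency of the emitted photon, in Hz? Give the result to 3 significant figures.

f = 2.21×10^16 Hz

E_1 = h²/(8m_eL²) = 4.572×10^-19 J and ΔE = (6² − 2²)E_1 = 1.463×10^-17 J.
f = ΔE/h = 1.463×10^-17/6.626×10^-34 = 2.21×10^16 Hz.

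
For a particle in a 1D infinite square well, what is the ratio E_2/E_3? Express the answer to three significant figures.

0.444

E_n ∝ n², so E_2/E_3 = 2²/3² = 4/9 = 0.444.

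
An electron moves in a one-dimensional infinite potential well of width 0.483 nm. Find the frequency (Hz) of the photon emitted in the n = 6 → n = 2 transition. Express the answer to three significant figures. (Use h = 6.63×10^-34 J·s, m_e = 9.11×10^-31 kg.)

E_1 = h²/(8m_eL²) = 2.585×10^-19 J and ΔE = (6² − 2²)E_1 = 8.272×10^-18 J.
f = ΔE/h = 8.272×10^-18/6.63×10^-34 = 1.25×10^16 Hz.

f = 1.25×10^16 Hz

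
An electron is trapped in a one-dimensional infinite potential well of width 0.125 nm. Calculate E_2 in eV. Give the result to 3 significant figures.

For an infinite well E_n = n²h²/(8m_eL²), so E_1 = h²/(8m_eL²) = (6.626×10^-34)²/(8·9.109×10^-31·(1.25×10^-10 m)²) = 3.856×10^-18 J.
Then E_2 = 2²·E_1 = 4·3.856×10^-18 J = 1.542×10^-17 J.
Converting, E_2 = 1.542×10^-17 J / (1.602×10^-19 J/eV) = 96.3 eV.

E_2 = 96.3 eV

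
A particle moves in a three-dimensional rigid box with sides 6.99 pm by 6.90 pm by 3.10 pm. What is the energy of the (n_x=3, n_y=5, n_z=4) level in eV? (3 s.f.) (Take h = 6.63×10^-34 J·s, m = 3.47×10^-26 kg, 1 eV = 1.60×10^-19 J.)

E = 23.5 eV

For a 3D rectangular well E = (h²/8m)·Σ n_i²/L_i² = (6.63×10^-34)²/(8·3.47×10^-26) · [3²/(6.99 pm)² + 5²/(6.90 pm)² + 4²/(3.10 pm)²].
Evaluating gives E = 3.760×10^-18 J = 23.5 eV.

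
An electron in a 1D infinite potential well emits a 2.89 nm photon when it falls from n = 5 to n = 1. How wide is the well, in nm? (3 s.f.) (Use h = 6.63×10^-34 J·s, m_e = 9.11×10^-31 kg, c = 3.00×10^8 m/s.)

L = 0.145 nm

The photon carries ΔE = hc/λ = 6.63×10^-34·3.00×10^8/2.89×10^-9 m = 6.882×10^-17 J.
Since ΔE = (5² − 1²)E_1, E_1 = 2.867×10^-18 J, and L = h/√(8m_eE_1) = 1.45×10^-10 m = 0.145 nm.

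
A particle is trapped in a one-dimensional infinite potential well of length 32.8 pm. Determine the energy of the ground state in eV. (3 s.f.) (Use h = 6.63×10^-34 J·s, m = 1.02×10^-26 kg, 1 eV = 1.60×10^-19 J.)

For an infinite well E_n = n²h²/(8mL²), so E_1 = h²/(8mL²) = (6.63×10^-34)²/(8·1.02×10^-26·(3.28×10^-11 m)²) = 5.007×10^-21 J.
Converting, E_1 = 5.007×10^-21 J / (1.60×10^-19 J/eV) = 0.0313 eV.

E_1 = 0.0313 eV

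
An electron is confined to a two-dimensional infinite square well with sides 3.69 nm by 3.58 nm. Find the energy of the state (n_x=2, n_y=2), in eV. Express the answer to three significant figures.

E = 0.228 eV

For a 2D rectangular well E = (h²/8m_e)·Σ n_i²/L_i² = (6.626×10^-34)²/(8·9.109×10^-31) · [2²/(3.69 nm)² + 2²/(3.58 nm)²].
Evaluating gives E = 3.650×10^-20 J = 0.228 eV.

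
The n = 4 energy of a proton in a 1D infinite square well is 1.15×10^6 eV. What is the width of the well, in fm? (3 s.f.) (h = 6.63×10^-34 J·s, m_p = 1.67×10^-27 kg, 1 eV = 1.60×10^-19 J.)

L = 53.5 fm

From E_n = n²h²/(8m_pL²), L = n·h/√(8m_pE_n).
E_4 = 1.15×10^6 eV = 1.840×10^-13 J, so L = 4·6.63×10^-34/√(8·1.67×10^-27·1.840×10^-13) = 5.35×10^-14 m = 53.5 fm.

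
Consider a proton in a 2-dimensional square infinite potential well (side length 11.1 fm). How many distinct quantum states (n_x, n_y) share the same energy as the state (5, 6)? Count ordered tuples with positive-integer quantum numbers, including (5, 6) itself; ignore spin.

degeneracy = 2

The level has n_x² + n_y² = 61. The ordered positive-integer solutions are (5, 6), (6, 5).
That gives 2 states.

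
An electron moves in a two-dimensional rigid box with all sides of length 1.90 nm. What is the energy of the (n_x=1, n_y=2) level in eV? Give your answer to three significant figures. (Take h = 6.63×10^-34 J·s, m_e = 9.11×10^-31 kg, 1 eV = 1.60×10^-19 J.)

For a 2D rectangular well E = (h²/8m_e)·Σ n_i²/L_i² = (6.63×10^-34)²/(8·9.11×10^-31) · [1²/(1.90 nm)² + 2²/(1.90 nm)²].
Evaluating gives E = 8.354×10^-20 J = 0.522 eV.

E = 0.522 eV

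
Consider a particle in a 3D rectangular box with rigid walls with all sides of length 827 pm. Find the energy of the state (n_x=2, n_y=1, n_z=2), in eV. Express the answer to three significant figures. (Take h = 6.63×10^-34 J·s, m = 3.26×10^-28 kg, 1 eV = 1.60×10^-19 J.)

E = 0.0139 eV

For a 3D rectangular well E = (h²/8m)·Σ n_i²/L_i² = (6.63×10^-34)²/(8·3.26×10^-28) · [2²/(827 pm)² + 1²/(827 pm)² + 2²/(827 pm)²].
Evaluating gives E = 2.218×10^-21 J = 0.0139 eV.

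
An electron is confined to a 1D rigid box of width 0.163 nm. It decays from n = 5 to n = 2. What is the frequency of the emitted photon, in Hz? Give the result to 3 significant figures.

E_1 = h²/(8m_eL²) = 2.268×10^-18 J and ΔE = (5² − 2²)E_1 = 4.763×10^-17 J.
f = ΔE/h = 4.763×10^-17/6.626×10^-34 = 7.19×10^16 Hz.

f = 7.19×10^16 Hz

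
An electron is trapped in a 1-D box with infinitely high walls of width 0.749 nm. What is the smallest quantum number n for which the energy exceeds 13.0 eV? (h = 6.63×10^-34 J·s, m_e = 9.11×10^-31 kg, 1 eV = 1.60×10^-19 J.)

n = 5

E_1 = h²/(8m_eL²) = 1.075×10^-19 J = 0.6719 eV.
Need n² > 13.0/0.6719 = 19.35, i.e. n > 4.399.
The smallest integer satisfying this is n = 5.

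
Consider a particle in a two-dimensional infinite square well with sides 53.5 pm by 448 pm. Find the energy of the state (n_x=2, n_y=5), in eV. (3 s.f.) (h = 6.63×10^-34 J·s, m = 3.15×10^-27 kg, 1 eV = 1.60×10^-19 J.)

For a 2D rectangular well E = (h²/8m)·Σ n_i²/L_i² = (6.63×10^-34)²/(8·3.15×10^-27) · [2²/(53.5 pm)² + 5²/(448 pm)²].
Evaluating gives E = 2.655×10^-20 J = 0.166 eV.

E = 0.166 eV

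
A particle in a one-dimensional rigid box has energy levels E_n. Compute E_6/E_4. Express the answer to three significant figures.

2.25

E_n ∝ n², so E_6/E_4 = 6²/4² = 36/16 = 2.25.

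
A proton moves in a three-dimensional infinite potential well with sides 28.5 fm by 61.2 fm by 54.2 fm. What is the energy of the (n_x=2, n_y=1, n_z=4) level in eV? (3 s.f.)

E = 2.18×10^6 eV

For a 3D rectangular well E = (h²/8m_p)·Σ n_i²/L_i² = (6.626×10^-34)²/(8·1.673×10^-27) · [2²/(28.5 fm)² + 1²/(61.2 fm)² + 4²/(54.2 fm)²].
Evaluating gives E = 3.490×10^-13 J = 2.18×10^6 eV.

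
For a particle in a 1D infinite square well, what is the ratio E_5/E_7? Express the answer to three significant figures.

E_n ∝ n², so E_5/E_7 = 5²/7² = 25/49 = 0.510.

0.510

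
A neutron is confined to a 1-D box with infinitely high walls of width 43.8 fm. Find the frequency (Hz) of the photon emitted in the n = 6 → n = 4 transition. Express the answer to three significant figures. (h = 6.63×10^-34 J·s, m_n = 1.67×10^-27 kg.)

f = 5.17×10^20 Hz

E_1 = h²/(8m_nL²) = 1.715×10^-14 J and ΔE = (6² − 4²)E_1 = 3.430×10^-13 J.
f = ΔE/h = 3.430×10^-13/6.63×10^-34 = 5.17×10^20 Hz.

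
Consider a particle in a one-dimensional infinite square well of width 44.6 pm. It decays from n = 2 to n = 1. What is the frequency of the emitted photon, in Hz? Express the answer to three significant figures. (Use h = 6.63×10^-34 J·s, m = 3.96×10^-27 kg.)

E_1 = h²/(8mL²) = 6.975×10^-21 J and ΔE = (2² − 1²)E_1 = 2.092×10^-20 J.
f = ΔE/h = 2.092×10^-20/6.63×10^-34 = 3.16×10^13 Hz.

f = 3.16×10^13 Hz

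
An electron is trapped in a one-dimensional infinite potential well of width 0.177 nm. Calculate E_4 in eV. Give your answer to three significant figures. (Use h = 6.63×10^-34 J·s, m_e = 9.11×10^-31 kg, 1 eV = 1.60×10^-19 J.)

E_4 = 193 eV

For an infinite well E_n = n²h²/(8m_eL²), so E_1 = h²/(8m_eL²) = (6.63×10^-34)²/(8·9.11×10^-31·(1.77×10^-10 m)²) = 1.925×10^-18 J.
Then E_4 = 4²·E_1 = 16·1.925×10^-18 J = 3.080×10^-17 J.
Converting, E_4 = 3.080×10^-17 J / (1.60×10^-19 J/eV) = 193 eV.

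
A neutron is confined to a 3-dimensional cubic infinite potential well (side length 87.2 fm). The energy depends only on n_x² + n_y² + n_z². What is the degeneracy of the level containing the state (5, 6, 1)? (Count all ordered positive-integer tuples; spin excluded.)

degeneracy = 12

The level has n_x² + n_y² + n_z² = 62. The ordered positive-integer solutions are (1, 5, 6), (1, 6, 5), (2, 3, 7), (2, 7, 3), (3, 2, 7), (3, 7, 2), (5, 1, 6), (5, 6, 1), (6, 1, 5), (6, 5, 1), (7, 2, 3), (7, 3, 2).
That gives 12 states.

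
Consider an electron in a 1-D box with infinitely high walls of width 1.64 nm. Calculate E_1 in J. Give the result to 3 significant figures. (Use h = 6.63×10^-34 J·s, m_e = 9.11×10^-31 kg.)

For an infinite well E_n = n²h²/(8m_eL²), so E_1 = h²/(8m_eL²) = (6.63×10^-34)²/(8·9.11×10^-31·(1.64×10^-9 m)²) = 2.242×10^-20 J.

E_1 = 2.24×10^-20 J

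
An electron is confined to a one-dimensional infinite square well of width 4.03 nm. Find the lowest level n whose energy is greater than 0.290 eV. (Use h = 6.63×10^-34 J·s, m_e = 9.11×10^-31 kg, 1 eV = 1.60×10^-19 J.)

n = 4

E_1 = h²/(8m_eL²) = 3.714×10^-21 J = 0.02321 eV.
Need n² > 0.290/0.02321 = 12.49, i.e. n > 3.534.
The smallest integer satisfying this is n = 4.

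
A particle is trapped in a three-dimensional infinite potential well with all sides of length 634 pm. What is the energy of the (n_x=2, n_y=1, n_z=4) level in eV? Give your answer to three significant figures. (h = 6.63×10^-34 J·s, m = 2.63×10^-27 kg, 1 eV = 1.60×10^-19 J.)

E = 0.00682 eV

For a 3D rectangular well E = (h²/8m)·Σ n_i²/L_i² = (6.63×10^-34)²/(8·2.63×10^-27) · [2²/(634 pm)² + 1²/(634 pm)² + 4²/(634 pm)²].
Evaluating gives E = 1.091×10^-21 J = 0.00682 eV.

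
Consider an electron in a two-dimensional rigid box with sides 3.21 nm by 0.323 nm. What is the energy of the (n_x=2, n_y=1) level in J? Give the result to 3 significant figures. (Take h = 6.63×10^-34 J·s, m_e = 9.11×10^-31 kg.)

For a 2D rectangular well E = (h²/8m_e)·Σ n_i²/L_i² = (6.63×10^-34)²/(8·9.11×10^-31) · [2²/(3.21 nm)² + 1²/(0.323 nm)²].
Evaluating gives E = 6.02×10^-19 J.

E = 6.02×10^-19 J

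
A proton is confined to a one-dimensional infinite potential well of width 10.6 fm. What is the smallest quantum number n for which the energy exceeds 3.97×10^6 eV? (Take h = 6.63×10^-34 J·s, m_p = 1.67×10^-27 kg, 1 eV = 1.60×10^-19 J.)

n = 2

E_1 = h²/(8m_pL²) = 2.928×10^-13 J = 1.830×10^6 eV.
Need n² > 3.97×10^6/1.830×10^6 = 2.169, i.e. n > 1.473.
The smallest integer satisfying this is n = 2.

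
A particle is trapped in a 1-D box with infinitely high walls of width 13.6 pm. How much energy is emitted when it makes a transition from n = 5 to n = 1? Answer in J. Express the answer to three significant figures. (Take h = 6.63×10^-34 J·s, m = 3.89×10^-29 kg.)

E_1 = h²/(8mL²) = 7.637×10^-18 J.
|ΔE| = |5² − 1²|·E_1 = 24·7.637×10^-18 J = 1.83×10^-16 J.

|ΔE| = 1.83×10^-16 J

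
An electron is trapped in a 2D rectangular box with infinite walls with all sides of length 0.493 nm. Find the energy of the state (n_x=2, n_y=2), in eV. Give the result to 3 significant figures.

For a 2D rectangular well E = (h²/8m_e)·Σ n_i²/L_i² = (6.626×10^-34)²/(8·9.109×10^-31) · [2²/(0.493 nm)² + 2²/(0.493 nm)²].
Evaluating gives E = 1.983×10^-18 J = 12.4 eV.

E = 12.4 eV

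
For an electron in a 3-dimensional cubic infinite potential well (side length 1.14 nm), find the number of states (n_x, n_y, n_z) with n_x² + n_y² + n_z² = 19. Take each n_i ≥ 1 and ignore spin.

degeneracy = 3

The level has n_x² + n_y² + n_z² = 19. The ordered positive-integer solutions are (1, 3, 3), (3, 1, 3), (3, 3, 1).
That gives 3 states.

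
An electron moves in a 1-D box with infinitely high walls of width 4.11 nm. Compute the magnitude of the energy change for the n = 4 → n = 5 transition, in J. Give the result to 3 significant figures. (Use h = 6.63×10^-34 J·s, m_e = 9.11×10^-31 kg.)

E_1 = h²/(8m_eL²) = 3.571×10^-21 J.
|ΔE| = |4² − 5²|·E_1 = 9·3.571×10^-21 J = 3.21×10^-20 J.

|ΔE| = 3.21×10^-20 J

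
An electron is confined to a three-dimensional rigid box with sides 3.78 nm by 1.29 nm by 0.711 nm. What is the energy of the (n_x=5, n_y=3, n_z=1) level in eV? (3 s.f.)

For a 3D rectangular well E = (h²/8m_e)·Σ n_i²/L_i² = (6.626×10^-34)²/(8·9.109×10^-31) · [5²/(3.78 nm)² + 3²/(1.29 nm)² + 1²/(0.711 nm)²].
Evaluating gives E = 5.504×10^-19 J = 3.44 eV.

E = 3.44 eV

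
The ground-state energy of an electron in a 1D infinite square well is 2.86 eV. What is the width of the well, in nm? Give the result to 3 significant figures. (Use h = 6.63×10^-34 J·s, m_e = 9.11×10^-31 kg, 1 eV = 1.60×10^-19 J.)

From E_n = n²h²/(8m_eL²), L = n·h/√(8m_eE_n).
E_1 = 2.86 eV = 4.576×10^-19 J, so L = 1·6.63×10^-34/√(8·9.11×10^-31·4.576×10^-19) = 3.63×10^-10 m = 0.363 nm.

L = 0.363 nm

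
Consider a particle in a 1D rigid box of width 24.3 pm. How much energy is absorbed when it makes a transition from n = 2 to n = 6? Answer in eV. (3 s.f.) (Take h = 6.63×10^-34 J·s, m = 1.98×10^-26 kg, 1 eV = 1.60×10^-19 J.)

E_1 = h²/(8mL²) = 4.700×10^-21 J.
|ΔE| = |2² − 6²|·E_1 = 32·4.700×10^-21 J = 1.504×10^-19 J = 0.940 eV.

|ΔE| = 0.940 eV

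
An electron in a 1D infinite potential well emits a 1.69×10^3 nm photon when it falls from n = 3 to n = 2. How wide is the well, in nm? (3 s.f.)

The photon carries ΔE = hc/λ = 6.626×10^-34·2.998×10^8/1.69×10^-6 m = 1.175×10^-19 J.
Since ΔE = (3² − 2²)E_1, E_1 = 2.350×10^-20 J, and L = h/√(8m_eE_1) = 1.60×10^-9 m = 1.60 nm.

L = 1.60 nm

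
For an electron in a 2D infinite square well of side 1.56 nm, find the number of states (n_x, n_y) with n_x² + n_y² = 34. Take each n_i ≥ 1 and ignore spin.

The level has n_x² + n_y² = 34. The ordered positive-integer solutions are (3, 5), (5, 3).
That gives 2 states.

degeneracy = 2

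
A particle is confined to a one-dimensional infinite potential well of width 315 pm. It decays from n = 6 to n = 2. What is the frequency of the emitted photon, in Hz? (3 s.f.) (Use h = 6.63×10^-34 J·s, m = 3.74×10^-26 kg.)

f = 7.15×10^11 Hz

E_1 = h²/(8mL²) = 1.481×10^-23 J and ΔE = (6² − 2²)E_1 = 4.739×10^-22 J.
f = ΔE/h = 4.739×10^-22/6.63×10^-34 = 7.15×10^11 Hz.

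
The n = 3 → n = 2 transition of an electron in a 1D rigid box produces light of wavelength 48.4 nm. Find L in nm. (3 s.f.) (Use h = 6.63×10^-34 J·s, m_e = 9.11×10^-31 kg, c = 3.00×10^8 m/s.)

The photon carries ΔE = hc/λ = 6.63×10^-34·3.00×10^8/4.84×10^-8 m = 4.110×10^-18 J.
Since ΔE = (3² − 2²)E_1, E_1 = 8.220×10^-19 J, and L = h/√(8m_eE_1) = 2.71×10^-10 m = 0.271 nm.

L = 0.271 nm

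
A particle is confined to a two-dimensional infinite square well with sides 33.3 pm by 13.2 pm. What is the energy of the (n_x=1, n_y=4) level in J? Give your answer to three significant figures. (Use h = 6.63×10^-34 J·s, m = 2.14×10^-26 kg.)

E = 2.38×10^-19 J

For a 2D rectangular well E = (h²/8m)·Σ n_i²/L_i² = (6.63×10^-34)²/(8·2.14×10^-26) · [1²/(33.3 pm)² + 4²/(13.2 pm)²].
Evaluating gives E = 2.38×10^-19 J.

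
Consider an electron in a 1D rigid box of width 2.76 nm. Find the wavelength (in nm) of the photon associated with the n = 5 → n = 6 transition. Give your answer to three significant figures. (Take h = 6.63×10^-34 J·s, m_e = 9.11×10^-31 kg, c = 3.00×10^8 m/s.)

λ = 2.28×10^3 nm

E_1 = h²/(8m_eL²) = 7.918×10^-21 J, so ΔE = (6² − 5²)E_1 = 8.710×10^-20 J.
λ = hc/ΔE = (6.63×10^-34·3.00×10^8)/8.710×10^-20 = 2.28×10^-6 m = 2.28×10^3 nm.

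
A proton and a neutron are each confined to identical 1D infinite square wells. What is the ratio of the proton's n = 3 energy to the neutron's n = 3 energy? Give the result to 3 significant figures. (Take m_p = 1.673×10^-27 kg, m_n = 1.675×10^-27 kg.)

1.00

E_n ∝ 1/m at fixed n and L, so the ratio is m_n/m_p = 1.675×10^-27/1.673×10^-27 = 1.00.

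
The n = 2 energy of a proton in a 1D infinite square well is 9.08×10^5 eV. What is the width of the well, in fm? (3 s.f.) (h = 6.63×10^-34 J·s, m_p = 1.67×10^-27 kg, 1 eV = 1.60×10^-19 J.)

From E_n = n²h²/(8m_pL²), L = n·h/√(8m_pE_n).
E_2 = 9.08×10^5 eV = 1.453×10^-13 J, so L = 2·6.63×10^-34/√(8·1.67×10^-27·1.453×10^-13) = 3.01×10^-14 m = 30.1 fm.

L = 30.1 fm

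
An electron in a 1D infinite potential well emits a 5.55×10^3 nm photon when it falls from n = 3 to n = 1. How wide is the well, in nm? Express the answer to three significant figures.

The photon carries ΔE = hc/λ = 6.626×10^-34·2.998×10^8/5.55×10^-6 m = 3.579×10^-20 J.
Since ΔE = (3² − 1²)E_1, E_1 = 4.474×10^-21 J, and L = h/√(8m_eE_1) = 3.67×10^-9 m = 3.67 nm.

L = 3.67 nm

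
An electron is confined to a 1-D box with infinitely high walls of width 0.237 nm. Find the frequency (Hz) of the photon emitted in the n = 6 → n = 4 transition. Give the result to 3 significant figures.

E_1 = h²/(8m_eL²) = 1.073×10^-18 J and ΔE = (6² − 4²)E_1 = 2.146×10^-17 J.
f = ΔE/h = 2.146×10^-17/6.626×10^-34 = 3.24×10^16 Hz.

f = 3.24×10^16 Hz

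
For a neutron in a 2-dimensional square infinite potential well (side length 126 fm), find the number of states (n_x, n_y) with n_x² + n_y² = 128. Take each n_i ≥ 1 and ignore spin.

The level has n_x² + n_y² = 128. The ordered positive-integer solutions are (8, 8).
That gives 1 state.

degeneracy = 1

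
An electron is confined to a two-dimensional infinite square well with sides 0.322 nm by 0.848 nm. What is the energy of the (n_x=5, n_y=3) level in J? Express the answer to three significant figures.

E = 1.53×10^-17 J

For a 2D rectangular well E = (h²/8m_e)·Σ n_i²/L_i² = (6.626×10^-34)²/(8·9.109×10^-31) · [5²/(0.322 nm)² + 3²/(0.848 nm)²].
Evaluating gives E = 1.53×10^-17 J.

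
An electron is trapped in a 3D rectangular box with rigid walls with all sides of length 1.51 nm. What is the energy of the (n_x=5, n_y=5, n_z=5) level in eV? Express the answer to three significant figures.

E = 12.4 eV

For a 3D rectangular well E = (h²/8m_e)·Σ n_i²/L_i² = (6.626×10^-34)²/(8·9.109×10^-31) · [5²/(1.51 nm)² + 5²/(1.51 nm)² + 5²/(1.51 nm)²].
Evaluating gives E = 1.982×10^-18 J = 12.4 eV.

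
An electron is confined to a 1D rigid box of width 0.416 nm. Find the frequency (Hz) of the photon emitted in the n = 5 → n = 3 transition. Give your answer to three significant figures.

f = 8.41×10^15 Hz

E_1 = h²/(8m_eL²) = 3.481×10^-19 J and ΔE = (5² − 3²)E_1 = 5.570×10^-18 J.
f = ΔE/h = 5.570×10^-18/6.626×10^-34 = 8.41×10^15 Hz.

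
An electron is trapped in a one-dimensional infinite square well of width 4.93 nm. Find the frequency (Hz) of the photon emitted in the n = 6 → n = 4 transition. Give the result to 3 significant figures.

E_1 = h²/(8m_eL²) = 2.479×10^-21 J and ΔE = (6² − 4²)E_1 = 4.958×10^-20 J.
f = ΔE/h = 4.958×10^-20/6.626×10^-34 = 7.48×10^13 Hz.

f = 7.48×10^13 Hz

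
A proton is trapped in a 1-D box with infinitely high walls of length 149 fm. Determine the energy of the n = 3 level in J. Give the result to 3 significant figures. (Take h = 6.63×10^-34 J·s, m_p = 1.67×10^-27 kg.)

For an infinite well E_n = n²h²/(8m_pL²), so E_1 = h²/(8m_pL²) = (6.63×10^-34)²/(8·1.67×10^-27·(1.49×10^-13 m)²) = 1.482×10^-15 J.
Then E_3 = 3²·E_1 = 9·1.482×10^-15 J = 1.33×10^-14 J.

E_3 = 1.33×10^-14 J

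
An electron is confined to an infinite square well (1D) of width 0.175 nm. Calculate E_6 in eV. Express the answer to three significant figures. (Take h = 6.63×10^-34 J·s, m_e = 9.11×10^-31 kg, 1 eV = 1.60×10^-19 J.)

For an infinite well E_n = n²h²/(8m_eL²), so E_1 = h²/(8m_eL²) = (6.63×10^-34)²/(8·9.11×10^-31·(1.75×10^-10 m)²) = 1.969×10^-18 J.
Then E_6 = 6²·E_1 = 36·1.969×10^-18 J = 7.088×10^-17 J.
Converting, E_6 = 7.088×10^-17 J / (1.60×10^-19 J/eV) = 443 eV.

E_6 = 443 eV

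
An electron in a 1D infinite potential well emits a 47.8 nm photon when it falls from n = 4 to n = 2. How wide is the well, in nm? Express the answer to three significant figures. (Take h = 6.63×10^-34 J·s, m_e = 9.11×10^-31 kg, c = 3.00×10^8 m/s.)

The photon carries ΔE = hc/λ = 6.63×10^-34·3.00×10^8/4.78×10^-8 m = 4.161×10^-18 J.
Since ΔE = (4² − 2²)E_1, E_1 = 3.467×10^-19 J, and L = h/√(8m_eE_1) = 4.17×10^-10 m = 0.417 nm.

L = 0.417 nm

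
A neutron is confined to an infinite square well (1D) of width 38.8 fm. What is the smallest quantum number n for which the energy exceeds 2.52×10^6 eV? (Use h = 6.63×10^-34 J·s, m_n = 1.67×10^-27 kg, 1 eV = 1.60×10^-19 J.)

n = 5

E_1 = h²/(8m_nL²) = 2.186×10^-14 J = 1.366×10^5 eV.
Need n² > 2.52×10^6/1.366×10^5 = 18.45, i.e. n > 4.295.
The smallest integer satisfying this is n = 5.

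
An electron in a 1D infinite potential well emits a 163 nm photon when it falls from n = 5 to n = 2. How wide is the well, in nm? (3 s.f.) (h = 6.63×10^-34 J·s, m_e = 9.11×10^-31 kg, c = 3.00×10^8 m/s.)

L = 1.02 nm

The photon carries ΔE = hc/λ = 6.63×10^-34·3.00×10^8/1.63×10^-7 m = 1.220×10^-18 J.
Since ΔE = (5² − 2²)E_1, E_1 = 5.810×10^-20 J, and L = h/√(8m_eE_1) = 1.02×10^-9 m = 1.02 nm.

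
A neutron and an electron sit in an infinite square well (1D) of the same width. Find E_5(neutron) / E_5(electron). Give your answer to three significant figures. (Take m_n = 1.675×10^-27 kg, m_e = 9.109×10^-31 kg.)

E_n ∝ 1/m at fixed n and L, so the ratio is m_e/m_n = 9.109×10^-31/1.675×10^-27 = 5.44×10^-4.

5.44×10^-4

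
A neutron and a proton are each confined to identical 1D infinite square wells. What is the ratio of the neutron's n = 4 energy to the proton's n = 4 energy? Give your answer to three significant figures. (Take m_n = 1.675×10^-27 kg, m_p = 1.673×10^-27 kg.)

E_n ∝ 1/m at fixed n and L, so the ratio is m_p/m_n = 1.673×10^-27/1.675×10^-27 = 0.999.

0.999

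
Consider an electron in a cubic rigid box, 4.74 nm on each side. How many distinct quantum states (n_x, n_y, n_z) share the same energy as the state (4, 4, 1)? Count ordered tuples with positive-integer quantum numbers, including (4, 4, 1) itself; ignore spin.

degeneracy = 6

The level has n_x² + n_y² + n_z² = 33. The ordered positive-integer solutions are (1, 4, 4), (2, 2, 5), (2, 5, 2), (4, 1, 4), (4, 4, 1), (5, 2, 2).
That gives 6 states.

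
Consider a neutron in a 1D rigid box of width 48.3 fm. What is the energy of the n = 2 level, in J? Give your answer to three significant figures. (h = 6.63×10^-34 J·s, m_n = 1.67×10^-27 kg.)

For an infinite well E_n = n²h²/(8m_nL²), so E_1 = h²/(8m_nL²) = (6.63×10^-34)²/(8·1.67×10^-27·(4.83×10^-14 m)²) = 1.410×10^-14 J.
Then E_2 = 2²·E_1 = 4·1.410×10^-14 J = 5.64×10^-14 J.

E_2 = 5.64×10^-14 J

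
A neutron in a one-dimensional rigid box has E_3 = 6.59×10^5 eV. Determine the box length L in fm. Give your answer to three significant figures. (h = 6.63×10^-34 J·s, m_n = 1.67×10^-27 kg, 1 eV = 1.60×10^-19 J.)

L = 53.0 fm

From E_n = n²h²/(8m_nL²), L = n·h/√(8m_nE_n).
E_3 = 6.59×10^5 eV = 1.054×10^-13 J, so L = 3·6.63×10^-34/√(8·1.67×10^-27·1.054×10^-13) = 5.30×10^-14 m = 53.0 fm.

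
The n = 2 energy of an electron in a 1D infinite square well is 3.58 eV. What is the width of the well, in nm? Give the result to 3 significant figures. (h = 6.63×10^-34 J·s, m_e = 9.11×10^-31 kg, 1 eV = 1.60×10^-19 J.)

From E_n = n²h²/(8m_eL²), L = n·h/√(8m_eE_n).
E_2 = 3.58 eV = 5.728×10^-19 J, so L = 2·6.63×10^-34/√(8·9.11×10^-31·5.728×10^-19) = 6.49×10^-10 m = 0.649 nm.

L = 0.649 nm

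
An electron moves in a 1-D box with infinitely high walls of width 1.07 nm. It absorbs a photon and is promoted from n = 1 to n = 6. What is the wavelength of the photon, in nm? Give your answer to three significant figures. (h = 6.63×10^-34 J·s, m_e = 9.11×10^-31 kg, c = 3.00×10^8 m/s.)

E_1 = h²/(8m_eL²) = 5.268×10^-20 J, so ΔE = (6² − 1²)E_1 = 1.844×10^-18 J.
λ = hc/ΔE = (6.63×10^-34·3.00×10^8)/1.844×10^-18 = 1.08×10^-7 m = 108 nm.

λ = 108 nm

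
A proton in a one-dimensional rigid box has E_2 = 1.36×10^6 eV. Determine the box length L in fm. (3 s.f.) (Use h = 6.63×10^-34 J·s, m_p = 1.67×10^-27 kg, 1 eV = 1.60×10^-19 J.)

From E_n = n²h²/(8m_pL²), L = n·h/√(8m_pE_n).
E_2 = 1.36×10^6 eV = 2.176×10^-13 J, so L = 2·6.63×10^-34/√(8·1.67×10^-27·2.176×10^-13) = 2.46×10^-14 m = 24.6 fm.

L = 24.6 fm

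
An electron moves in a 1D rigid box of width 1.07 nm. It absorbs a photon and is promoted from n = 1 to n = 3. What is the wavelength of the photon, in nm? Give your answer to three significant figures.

λ = 472 nm

E_1 = h²/(8m_eL²) = 5.262×10^-20 J, so ΔE = (3² − 1²)E_1 = 4.210×10^-19 J.
λ = hc/ΔE = (6.626×10^-34·2.998×10^8)/4.210×10^-19 = 4.72×10^-7 m = 472 nm.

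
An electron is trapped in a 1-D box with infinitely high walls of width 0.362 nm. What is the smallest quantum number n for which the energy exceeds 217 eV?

E_1 = h²/(8m_eL²) = 4.598×10^-19 J = 2.870 eV.
Need n² > 217/2.870 = 75.61, i.e. n > 8.695.
The smallest integer satisfying this is n = 9.

n = 9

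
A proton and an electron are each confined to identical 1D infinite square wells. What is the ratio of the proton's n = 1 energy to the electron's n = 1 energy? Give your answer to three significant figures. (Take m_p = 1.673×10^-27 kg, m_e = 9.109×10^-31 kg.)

E_n ∝ 1/m at fixed n and L, so the ratio is m_e/m_p = 9.109×10^-31/1.673×10^-27 = 5.44×10^-4.

5.44×10^-4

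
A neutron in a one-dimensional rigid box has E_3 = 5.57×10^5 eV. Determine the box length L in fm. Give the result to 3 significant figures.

From E_n = n²h²/(8m_nL²), L = n·h/√(8m_nE_n).
E_3 = 5.57×10^5 eV = 8.923×10^-14 J, so L = 3·6.626×10^-34/√(8·1.675×10^-27·8.923×10^-14) = 5.75×10^-14 m = 57.5 fm.

L = 57.5 fm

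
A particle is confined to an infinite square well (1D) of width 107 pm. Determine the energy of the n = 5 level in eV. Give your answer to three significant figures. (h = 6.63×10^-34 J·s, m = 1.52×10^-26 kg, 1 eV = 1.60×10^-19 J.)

E_5 = 0.0493 eV

For an infinite well E_n = n²h²/(8mL²), so E_1 = h²/(8mL²) = (6.63×10^-34)²/(8·1.52×10^-26·(1.07×10^-10 m)²) = 3.157×10^-22 J.
Then E_5 = 5²·E_1 = 25·3.157×10^-22 J = 7.892×10^-21 J.
Converting, E_5 = 7.892×10^-21 J / (1.60×10^-19 J/eV) = 0.0493 eV.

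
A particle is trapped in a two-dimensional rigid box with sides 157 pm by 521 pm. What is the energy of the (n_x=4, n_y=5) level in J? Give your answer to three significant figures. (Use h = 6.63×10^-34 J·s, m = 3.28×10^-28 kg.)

E = 1.24×10^-19 J

For a 2D rectangular well E = (h²/8m)·Σ n_i²/L_i² = (6.63×10^-34)²/(8·3.28×10^-28) · [4²/(157 pm)² + 5²/(521 pm)²].
Evaluating gives E = 1.24×10^-19 J.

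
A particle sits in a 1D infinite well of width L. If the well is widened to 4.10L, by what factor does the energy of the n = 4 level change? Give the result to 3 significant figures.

E_n ∝ 1/L², so the energy scales by 1/4.10² = 0.0595.

0.0595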